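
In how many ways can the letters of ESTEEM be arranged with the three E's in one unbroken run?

24

Treat the 3 copies of E as a single block. The multiset to arrange is then {EEE, M, S, T}, 4 items in all.
All 4 items are distinct, so there are (4)! = 24 arrangements.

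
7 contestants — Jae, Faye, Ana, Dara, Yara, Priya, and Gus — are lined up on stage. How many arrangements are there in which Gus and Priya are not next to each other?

Of the 7! = 5040 arrangements, those with Gus and Priya adjacent number 2 × 6! = 1440 (treat the pair as a block with 2 internal orders).
So 5040 − 1440 = 3600 arrangements keep them apart.

3600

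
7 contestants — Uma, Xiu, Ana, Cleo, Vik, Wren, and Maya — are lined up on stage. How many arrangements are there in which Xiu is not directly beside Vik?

There are 7! = 5040 arrangements in all. If Xiu and Vik are adjacent, merging them into one block gives 2·(6)! = 1440 arrangements.
Complementary counting: 5040 − 1440 = 3600.

3600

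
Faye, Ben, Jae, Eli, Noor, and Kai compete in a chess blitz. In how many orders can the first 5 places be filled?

720

There are 6 choices for 1st place, 5 for 2nd, and so on down to 2 for position 5.
That gives 6 × 5 × 4 × 3 × 2 = 720.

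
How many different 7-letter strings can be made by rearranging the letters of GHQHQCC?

630

Letter multiplicities in GHQHQCC: C×2, G×1, H×2, Q×2.
Dividing 7! = 5040 by 2!·2!·2! = 8 for the repeated letters gives 630.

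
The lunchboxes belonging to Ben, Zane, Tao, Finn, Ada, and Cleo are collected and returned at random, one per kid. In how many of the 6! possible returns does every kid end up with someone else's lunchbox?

This is the derangement count D_6: permutations of 6 items with no fixed point.
By inclusion–exclusion this is Σ_{j=0}^{6} (−1)^j C(6,j)·(6−j)!.
Computing: 720 − 720 + 360 − 120 + 30 − 6 + 1 = 265.

265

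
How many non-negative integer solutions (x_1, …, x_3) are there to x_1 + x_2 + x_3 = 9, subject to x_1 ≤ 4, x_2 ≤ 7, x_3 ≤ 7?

Without the upper bounds there are C(11,2) = 55 ways to split 9 among 3 variables.
Subtract solutions that violate a single cap (substitute x_i' = x_i − (cap_i+1)): x_1 ≥ 5 gives C(6,2) = 15; x_2 ≥ 8 gives C(3,2) = 3; x_3 ≥ 8 gives C(3,2) = 3. Together 21.
No two caps can be exceeded simultaneously, so the pair terms are all 0.
By inclusion–exclusion the count is 55 − 21 + 0 = 34.

34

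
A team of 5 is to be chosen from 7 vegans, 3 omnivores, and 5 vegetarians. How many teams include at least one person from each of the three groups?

1925

With no constraint there are C(15,5) = 3003 possible selections.
Subtract selections that omit an entire group: no vegans → C(8,5) = 56; no omnivores → C(12,5) = 792; no vegetarians → C(10,5) = 252.
Add back selections omitting two groups (i.e. drawn from a single group): C(7,5) + C(3,5) + C(5,5) = 22.
By inclusion–exclusion: 3003 − 1100 + 22 = 1925.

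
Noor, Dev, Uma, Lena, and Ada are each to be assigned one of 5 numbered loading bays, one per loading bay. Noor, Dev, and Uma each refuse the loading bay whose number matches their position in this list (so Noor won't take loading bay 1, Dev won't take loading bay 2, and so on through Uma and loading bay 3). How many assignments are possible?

64

Let Aᵢ (for i ∈ {1, 2, 3}) be the placements that put person i in their forbidden loading bay. Any j of these fix j positions, leaving (5−j)! ways to fill the rest, and there are C(3,j) ways to pick which j.
By inclusion–exclusion, the number of valid placements is Σ_{j=0}^{3} (−1)^j C(3,j)·(5−j)!.
Computing: 120 − 72 + 18 − 2 = 64.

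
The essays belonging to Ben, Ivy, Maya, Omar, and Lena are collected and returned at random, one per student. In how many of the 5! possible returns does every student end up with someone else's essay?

44

Count assignments avoiding every fixed point. For any j of the 5 students fixed to their own essay, the other 5−j can be arranged in (5−j)! ways.
By inclusion–exclusion this is Σ_{j=0}^{5} (−1)^j C(5,j)·(5−j)!.
Computing: 120 − 120 + 60 − 20 + 5 − 1 = 44.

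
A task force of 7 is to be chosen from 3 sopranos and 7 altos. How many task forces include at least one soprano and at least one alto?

119

With no constraint there are C(10,7) = 120 possible selections.
Selections missing a whole group: no sopranos → C(7,7) = 1; no altos → C(3,7) = 0.
Both groups omitted at once is impossible, so 120 − 1 = 119.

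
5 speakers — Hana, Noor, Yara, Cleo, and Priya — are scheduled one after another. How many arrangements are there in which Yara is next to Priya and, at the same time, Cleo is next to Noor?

Treat {Yara,Priya} as one block (2 orders) and {Cleo,Noor} as another (2 orders).
That leaves 3 units to arrange: 2 × 2 × 3! = 4 × 6 = 24.

24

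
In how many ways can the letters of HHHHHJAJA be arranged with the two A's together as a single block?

Treat the 2 copies of A as a single block. The multiset to arrange is then {AA, H, H, H, H, H, J, J}, 8 items in all.
That gives (8)!/(5!·2!) = 168 arrangements.

168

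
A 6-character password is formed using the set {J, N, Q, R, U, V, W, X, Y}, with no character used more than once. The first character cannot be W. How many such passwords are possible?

The first character has 9−1 = 8 choices (anything except W).
The remaining 5 characters are filled from the other 8 symbols without repetition: 8 × 7 × 6 × 5 × 4 = 6720.
Total: 8 × 6720 = 53760.

53760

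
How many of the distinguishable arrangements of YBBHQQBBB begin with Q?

With the first slot taken by Q, it remains to arrange the other 8 letters (YBBHQBBB).
Those 8 letters have B appearing 5 times, giving (8)!/(5!) = 336.

336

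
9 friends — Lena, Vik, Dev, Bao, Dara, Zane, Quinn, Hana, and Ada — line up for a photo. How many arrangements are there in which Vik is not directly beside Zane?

Of the 9! = 362880 arrangements, those with Vik and Zane adjacent number 2 × 8! = 80640 (treat the pair as a block with 2 internal orders).
So 362880 − 80640 = 282240 arrangements keep them apart.

282240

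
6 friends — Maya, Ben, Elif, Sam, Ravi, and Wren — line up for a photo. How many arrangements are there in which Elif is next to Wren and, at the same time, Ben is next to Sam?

96

Treat {Elif,Wren} as one block (2 orders) and {Ben,Sam} as another (2 orders).
That leaves 4 units to arrange: 2 × 2 × 4! = 4 × 24 = 96.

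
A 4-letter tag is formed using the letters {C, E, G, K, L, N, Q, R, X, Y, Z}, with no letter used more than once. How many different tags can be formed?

7920

This is a permutation of 4 out of 11: P(11,4) = 11!/7!.
11 × 10 × 9 × 8 = 7920.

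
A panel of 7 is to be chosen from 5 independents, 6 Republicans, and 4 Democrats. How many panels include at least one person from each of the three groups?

With no constraint there are C(15,7) = 6435 possible selections.
Selections missing a whole group: no independents → C(10,7) = 120; no Republicans → C(9,7) = 36; no Democrats → C(11,7) = 330.
Add back selections omitting two groups (i.e. drawn from a single group): C(5,7) + C(6,7) + C(4,7) = 0.
By inclusion–exclusion: 6435 − 486 + 0 = 5949.

5949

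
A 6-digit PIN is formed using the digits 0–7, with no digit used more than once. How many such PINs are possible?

Choose and order 6 of the 8 symbols: the first digit has 8 options, the next 7, and so on down to 3.
8 × 7 × 6 × 5 × 4 × 3 = 20160.

20160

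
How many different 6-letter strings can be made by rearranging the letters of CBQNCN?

180

The 6 letters of CBQNCN have repeats: C appearing twice and N appearing twice.
The number of distinct arrangements is 6!/(2!·2!) = 720/4 = 180.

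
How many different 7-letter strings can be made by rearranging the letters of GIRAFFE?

GIRAFFE has 7 letters with F appearing twice.
The number of distinct arrangements is 7!/(2!) = 5040/2 = 2520.

2520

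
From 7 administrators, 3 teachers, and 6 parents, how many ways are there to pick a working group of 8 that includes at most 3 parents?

Split by how many parents are chosen (0 through 3).
Sum: C(6,0)·C(10,8) + C(6,1)·C(10,7) + C(6,2)·C(10,6) + C(6,3)·C(10,5) = 45 + 720 + 3150 + 5040 = 8955.

8955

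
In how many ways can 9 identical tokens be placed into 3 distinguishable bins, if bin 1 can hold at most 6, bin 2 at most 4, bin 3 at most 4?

Ignoring the caps, the number of non-negative solutions to x_1+…+x_3 = 9 is C(11,2) = 55.
Subtract solutions that violate a single cap (substitute x_i' = x_i − (cap_i+1)): x_1 ≥ 7 gives C(4,2) = 6; x_2 ≥ 5 gives C(6,2) = 15; x_3 ≥ 5 gives C(6,2) = 15. Together 36.
No two caps can be exceeded simultaneously, so the pair terms are all 0.
By inclusion–exclusion the count is 55 − 36 + 0 = 19.

19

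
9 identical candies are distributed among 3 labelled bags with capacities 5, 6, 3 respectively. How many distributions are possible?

18

Without the upper bounds there are C(11,2) = 55 ways to split 9 among 3 bags.
Subtract solutions that violate a single cap (substitute x_i' = x_i − (cap_i+1)): x_1 ≥ 6 gives C(5,2) = 10; x_2 ≥ 7 gives C(4,2) = 6; x_3 ≥ 4 gives C(7,2) = 21. Together 37.
No two caps can be exceeded simultaneously, so the pair terms are all 0.
By inclusion–exclusion the count is 55 − 37 + 0 = 18.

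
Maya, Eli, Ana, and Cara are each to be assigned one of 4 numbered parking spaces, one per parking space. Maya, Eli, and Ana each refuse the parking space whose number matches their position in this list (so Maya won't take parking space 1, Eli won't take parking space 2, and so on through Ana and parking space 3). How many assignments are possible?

Let Aᵢ (for i ∈ {1, 2, 3}) be the placements that put person i in their forbidden parking space. Any j of these fix j positions, leaving (4−j)! ways to fill the rest, and there are C(3,j) ways to pick which j.
By inclusion–exclusion, the number of valid placements is Σ_{j=0}^{3} (−1)^j C(3,j)·(4−j)!.
Computing: 24 − 18 + 6 − 1 = 11.

11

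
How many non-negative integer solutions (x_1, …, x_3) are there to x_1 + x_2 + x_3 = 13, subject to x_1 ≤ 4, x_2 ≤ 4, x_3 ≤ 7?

6

Without the upper bounds there are C(15,2) = 105 ways to split 13 among 3 variables.
Subtract solutions that violate a single cap (substitute x_i' = x_i − (cap_i+1)): x_1 ≥ 5 gives C(10,2) = 45; x_2 ≥ 5 gives C(10,2) = 45; x_3 ≥ 8 gives C(7,2) = 21. Together 111.
Add back pairs where two caps are both exceeded: 10 + 1 + 1 = 12.
By inclusion–exclusion the count is 105 − 111 + 12 = 6.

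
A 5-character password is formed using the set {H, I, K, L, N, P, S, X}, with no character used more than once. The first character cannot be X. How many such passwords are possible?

The first character has 8−1 = 7 choices (anything except X).
The remaining 4 characters are filled from the other 7 symbols without repetition: 7 × 6 × 5 × 4 = 840.
Total: 7 × 840 = 5880.

5880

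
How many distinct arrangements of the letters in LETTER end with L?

30

With the last slot taken by L, it remains to arrange the other 5 letters (ETTER).
Those 5 letters have E appearing twice and T appearing twice, giving (5)!/(2!·2!) = 30.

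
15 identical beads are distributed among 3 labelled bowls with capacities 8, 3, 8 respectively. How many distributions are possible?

Without the upper bounds there are C(17,2) = 136 ways to split 15 among 3 bowls.
Subtract solutions that violate a single cap (substitute x_i' = x_i − (cap_i+1)): x_1 ≥ 9 gives C(8,2) = 28; x_2 ≥ 4 gives C(13,2) = 78; x_3 ≥ 9 gives C(8,2) = 28. Together 134.
Add back pairs where two caps are both exceeded: 6 + 0 + 6 = 12.
By inclusion–exclusion the count is 136 − 134 + 12 = 14.

14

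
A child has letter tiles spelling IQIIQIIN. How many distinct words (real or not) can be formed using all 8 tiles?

168

The 8 letters of IQIIQIIN have repeats: I appearing 5 times and Q appearing twice.
So there are 8! / (5!·2!) = 168 distinguishable arrangements.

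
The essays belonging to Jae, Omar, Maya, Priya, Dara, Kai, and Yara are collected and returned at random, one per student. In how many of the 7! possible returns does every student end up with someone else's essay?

This is the derangement count D_7: permutations of 7 items with no fixed point.
By inclusion–exclusion this is Σ_{j=0}^{7} (−1)^j C(7,j)·(7−j)!.
Computing: 5040 − 5040 + 2520 − 840 + 210 − 42 + 7 − 1 = 1854.

1854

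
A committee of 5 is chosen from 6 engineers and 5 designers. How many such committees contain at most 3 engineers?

381

Split by how many engineers are chosen (0 through 3).
Sum: C(6,0)·C(5,5) + C(6,1)·C(5,4) + C(6,2)·C(5,3) + C(6,3)·C(5,2) = 1 + 30 + 150 + 200 = 381.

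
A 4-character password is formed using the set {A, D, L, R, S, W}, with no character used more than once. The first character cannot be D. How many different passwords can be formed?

300

The first character has 6−1 = 5 choices (anything except D).
The remaining 3 characters are filled from the other 5 symbols without repetition: 5 × 4 × 3 = 60.
Total: 5 × 60 = 300.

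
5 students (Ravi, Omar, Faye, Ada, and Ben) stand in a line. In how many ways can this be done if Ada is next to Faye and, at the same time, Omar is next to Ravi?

Treat {Ada,Faye} as one block (2 orders) and {Omar,Ravi} as another (2 orders).
That leaves 3 units to arrange: 2 × 2 × 3! = 4 × 6 = 24.

24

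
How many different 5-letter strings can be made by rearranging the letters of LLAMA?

Letter multiplicities in LLAMA: A×2, L×2, M×1.
Dividing 5! = 120 by 2!·2! = 4 for the repeated letters gives 30.

30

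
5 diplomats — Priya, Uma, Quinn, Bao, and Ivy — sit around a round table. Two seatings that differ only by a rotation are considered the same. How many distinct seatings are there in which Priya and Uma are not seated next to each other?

12

Without the restriction there are (4)! = 24 seatings.
Seatings with Priya beside Uma: treat them as a block with 2 internal orders, giving 2 × (3)! = 12.
Subtracting, 24 − 12 = 12.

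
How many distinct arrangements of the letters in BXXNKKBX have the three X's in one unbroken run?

Treat the 3 copies of X as a single block. The multiset to arrange is then {XXX, B, B, K, K, N}, 6 items in all.
That gives (6)!/(2!·2!) = 180 arrangements.

180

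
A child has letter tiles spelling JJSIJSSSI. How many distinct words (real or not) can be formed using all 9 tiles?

1260

JJSIJSSSI has 9 letters with I appearing twice, J appearing 3 times, and S appearing 4 times.
So there are 9! / (4!·3!·2!) = 1260 distinguishable arrangements.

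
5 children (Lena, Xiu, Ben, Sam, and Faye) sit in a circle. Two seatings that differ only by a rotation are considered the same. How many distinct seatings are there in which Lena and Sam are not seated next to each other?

Without the restriction there are (4)! = 24 seatings.
Seatings with Lena beside Sam: treat them as a block with 2 internal orders, giving 2 × (3)! = 12.
Subtracting, 24 − 12 = 12.

12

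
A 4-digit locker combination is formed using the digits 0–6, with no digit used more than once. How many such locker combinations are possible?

840

Choose and order 4 of the 7 symbols: the first digit has 7 options, the next 6, then 5, 4.
That product is 7 × 6 × 5 × 4 = 840.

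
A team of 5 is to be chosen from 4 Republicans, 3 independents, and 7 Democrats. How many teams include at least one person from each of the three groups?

1288

Unrestricted: C(14,5) = 2002 ways to pick any 5 of the 14.
Selections missing a whole group: no Republicans → C(10,5) = 252; no independents → C(11,5) = 462; no Democrats → C(7,5) = 21.
Add back selections omitting two groups (i.e. drawn from a single group): C(4,5) + C(3,5) + C(7,5) = 21.
By inclusion–exclusion: 2002 − 735 + 21 = 1288.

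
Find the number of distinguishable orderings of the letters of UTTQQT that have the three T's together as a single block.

12

Treat the 3 copies of T as a single block. The multiset to arrange is then {TTT, Q, Q, U}, 4 items in all.
That gives (4)!/(2!) = 12 arrangements.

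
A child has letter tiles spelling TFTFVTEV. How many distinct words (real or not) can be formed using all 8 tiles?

1680

TFTFVTEV has 8 letters with F appearing twice, T appearing 3 times, and V appearing twice.
The number of distinct arrangements is 8!/(3!·2!·2!) = 40320/24 = 1680.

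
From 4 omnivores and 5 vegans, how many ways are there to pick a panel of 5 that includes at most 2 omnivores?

Split by how many omnivores are chosen (0 through 2).
Sum: C(4,0)·C(5,5) + C(4,1)·C(5,4) + C(4,2)·C(5,3) = 1 + 20 + 60 = 81.

81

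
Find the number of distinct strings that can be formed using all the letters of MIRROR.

120

MIRROR has 6 letters with R appearing 3 times.
So there are 6! / (3!) = 120 distinguishable arrangements.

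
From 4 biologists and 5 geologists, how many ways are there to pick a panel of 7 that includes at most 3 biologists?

26

Split by how many biologists are chosen (0 through 3).
Sum: C(4,0)·C(5,7) + C(4,1)·C(5,6) + C(4,2)·C(5,5) + C(4,3)·C(5,4) = 0 + 0 + 6 + 20 = 26.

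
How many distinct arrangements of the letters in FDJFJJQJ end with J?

Fix J in the last position and arrange the remaining 7 letters.
Those 7 letters have F appearing twice and J appearing 3 times, giving (7)!/(3!·2!) = 420.

420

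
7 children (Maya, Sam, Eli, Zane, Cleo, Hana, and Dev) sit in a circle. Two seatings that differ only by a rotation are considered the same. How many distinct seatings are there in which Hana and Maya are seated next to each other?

240

Glue Hana and Maya into a block (2 internal orders). Seating 6 units around a circle gives (5)! arrangements.
So 2 × (5)! = 2 × 120 = 240.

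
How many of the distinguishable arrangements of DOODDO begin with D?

10

Fix D in the first position and arrange the remaining 5 letters.
Those 5 letters have D appearing twice and O appearing 3 times, giving (5)!/(3!·2!) = 10.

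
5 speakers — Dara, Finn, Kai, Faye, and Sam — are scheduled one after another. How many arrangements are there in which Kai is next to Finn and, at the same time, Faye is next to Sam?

24

Treat {Kai,Finn} as one block (2 orders) and {Faye,Sam} as another (2 orders).
That leaves 3 units to arrange: 2 × 2 × 3! = 4 × 6 = 24.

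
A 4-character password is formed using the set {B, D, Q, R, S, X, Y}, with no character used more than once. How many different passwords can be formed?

This is a permutation of 4 out of 7: P(7,4) = 7!/3!.
7 × 6 × 5 × 4 = 840.

840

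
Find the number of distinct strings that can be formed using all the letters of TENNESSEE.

The 9 letters of TENNESSEE have repeats: E appearing 4 times, N appearing twice, and S appearing twice.
The number of distinct arrangements is 9!/(4!·2!·2!) = 362880/96 = 3780.

3780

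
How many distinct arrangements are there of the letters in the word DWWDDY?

The 6 letters of DWWDDY have repeats: D appearing 3 times and W appearing twice.
Dividing 6! = 720 by 3!·2! = 12 for the repeated letters gives 60.

60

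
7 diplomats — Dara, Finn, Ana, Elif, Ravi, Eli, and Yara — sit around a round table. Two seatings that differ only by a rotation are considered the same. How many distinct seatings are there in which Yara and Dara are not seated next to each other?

Without the restriction there are (6)! = 720 seatings.
Seatings with Yara beside Dara: treat them as a block with 2 internal orders, giving 2 × (5)! = 240.
Subtracting, 720 − 240 = 480.

480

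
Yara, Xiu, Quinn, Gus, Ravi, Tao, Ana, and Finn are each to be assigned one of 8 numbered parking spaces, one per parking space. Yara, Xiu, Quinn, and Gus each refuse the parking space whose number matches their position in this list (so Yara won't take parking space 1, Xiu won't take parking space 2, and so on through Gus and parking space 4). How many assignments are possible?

Let Aᵢ (for 1 ≤ i ≤ 4) be the placements that put person i in their forbidden parking space. Any j of these fix j positions, leaving (8−j)! ways to fill the rest, and there are C(4,j) ways to pick which j.
By inclusion–exclusion, the number of valid placements is Σ_{j=0}^{4} (−1)^j C(4,j)·(8−j)!.
Computing: 40320 − 20160 + 4320 − 480 + 24 = 24024.

24024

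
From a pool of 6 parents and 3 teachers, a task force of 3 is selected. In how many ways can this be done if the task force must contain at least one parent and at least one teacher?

63

Unrestricted: C(9,3) = 84 ways to pick any 3 of the 9.
Selections missing a whole group: no parents → C(3,3) = 1; no teachers → C(6,3) = 20.
Both groups omitted at once is impossible, so 84 − 21 = 63.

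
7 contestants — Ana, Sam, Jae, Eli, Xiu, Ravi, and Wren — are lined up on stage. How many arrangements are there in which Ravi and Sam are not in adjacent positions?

3600

There are 7! = 5040 arrangements in all. If Ravi and Sam are adjacent, merging them into one block gives 2·(6)! = 1440 arrangements.
So 5040 − 1440 = 3600 arrangements keep them apart.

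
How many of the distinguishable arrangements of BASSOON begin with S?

With the first slot taken by S, it remains to arrange the other 6 letters (BASOON).
Those 6 letters have O appearing twice, giving (6)!/(2!) = 360.

360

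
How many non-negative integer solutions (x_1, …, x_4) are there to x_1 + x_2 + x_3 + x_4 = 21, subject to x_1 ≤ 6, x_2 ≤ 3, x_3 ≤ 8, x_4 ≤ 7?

20

Ignoring the caps, the number of non-negative solutions to x_1+…+x_4 = 21 is C(24,3) = 2024.
Subtract solutions that violate a single cap (substitute x_i' = x_i − (cap_i+1)): x_1 ≥ 7 gives C(17,3) = 680; x_2 ≥ 4 gives C(20,3) = 1140; x_3 ≥ 9 gives C(15,3) = 455; x_4 ≥ 8 gives C(16,3) = 560. Together 2835.
Add back pairs where two caps are both exceeded: 286 + 56 + 84 + 165 + 220 + 35 = 846.
Subtract triples: 4 + 10 + 0 + 1 = 15.
By inclusion–exclusion the count is 2024 − 2835 + 846 − 15 = 20.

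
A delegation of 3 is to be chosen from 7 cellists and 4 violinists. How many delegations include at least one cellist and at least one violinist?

Total 3-person selections from all 11: C(11,3) = 165.
Subtract selections that omit an entire group: no cellists → C(4,3) = 4; no violinists → C(7,3) = 35.
Both groups omitted at once is impossible, so 165 − 39 = 126.

126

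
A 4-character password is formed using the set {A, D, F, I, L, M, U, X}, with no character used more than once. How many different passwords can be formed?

1680

This is a permutation of 4 out of 8: P(8,4) = 8!/4!.
That product is 8 × 7 × 6 × 5 = 1680.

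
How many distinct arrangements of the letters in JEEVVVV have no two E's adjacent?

There are 7!/(4!·2!) = 105 arrangements of JEEVVVV in total.
Arrangements with the E's together: treat EE as one letter, giving (6)!/(4!) = 30.
Hence 105 − 30 = 75.

75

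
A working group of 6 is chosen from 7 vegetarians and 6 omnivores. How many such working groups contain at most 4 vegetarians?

1583

Split by how many vegetarians are chosen (0 through 4).
Sum: C(7,0)·C(6,6) + C(7,1)·C(6,5) + C(7,2)·C(6,4) + C(7,3)·C(6,3) + C(7,4)·C(6,2) = 1 + 42 + 315 + 700 + 525 = 1583.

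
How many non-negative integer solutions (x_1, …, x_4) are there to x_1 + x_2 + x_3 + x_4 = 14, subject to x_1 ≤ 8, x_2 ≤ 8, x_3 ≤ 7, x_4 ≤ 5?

Without the upper bounds there are C(17,3) = 680 ways to split 14 among 4 variables.
Subtract solutions that violate a single cap (substitute x_i' = x_i − (cap_i+1)): x_1 ≥ 9 gives C(8,3) = 56; x_2 ≥ 9 gives C(8,3) = 56; x_3 ≥ 8 gives C(9,3) = 84; x_4 ≥ 6 gives C(11,3) = 165. Together 361.
Add back pairs where two caps are both exceeded: 0 + 0 + 0 + 0 + 0 + 1 = 1.
By inclusion–exclusion the count is 680 − 361 + 1 = 320.

320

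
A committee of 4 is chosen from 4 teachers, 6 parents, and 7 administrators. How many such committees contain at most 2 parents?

2145

Split by how many parents are chosen (0 through 2).
Sum: C(6,0)·C(11,4) + C(6,1)·C(11,3) + C(6,2)·C(11,2) = 330 + 990 + 825 = 2145.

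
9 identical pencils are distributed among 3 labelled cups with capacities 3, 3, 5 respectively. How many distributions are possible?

Ignoring the caps, the number of non-negative solutions to x_1+…+x_3 = 9 is C(11,2) = 55.
Subtract solutions that violate a single cap (substitute x_i' = x_i − (cap_i+1)): x_1 ≥ 4 gives C(7,2) = 21; x_2 ≥ 4 gives C(7,2) = 21; x_3 ≥ 6 gives C(5,2) = 10. Together 52.
Add back pairs where two caps are both exceeded: 3 + 0 + 0 = 3.
By inclusion–exclusion the count is 55 − 52 + 3 = 6.

6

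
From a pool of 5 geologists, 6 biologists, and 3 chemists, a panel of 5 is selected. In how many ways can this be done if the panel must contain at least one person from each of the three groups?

With no constraint there are C(14,5) = 2002 possible selections.
Selections missing a whole group: no geologists → C(9,5) = 126; no biologists → C(8,5) = 56; no chemists → C(11,5) = 462.
Add back selections omitting two groups (i.e. drawn from a single group): C(5,5) + C(6,5) + C(3,5) = 7.
By inclusion–exclusion: 2002 − 644 + 7 = 1365.

1365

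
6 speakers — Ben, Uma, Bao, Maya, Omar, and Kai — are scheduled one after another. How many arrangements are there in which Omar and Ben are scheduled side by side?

240

Place the 4 others and the Omar-Ben pair as 5 objects in a line; the pair has 2 internal arrangements.
That gives 2 × 5! = 2 × 120 = 240.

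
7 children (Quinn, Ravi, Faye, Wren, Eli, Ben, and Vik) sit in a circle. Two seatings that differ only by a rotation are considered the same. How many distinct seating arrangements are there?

720

Seat Quinn anywhere (absorbing the rotational symmetry), then permute the other 6: (6)! = 720.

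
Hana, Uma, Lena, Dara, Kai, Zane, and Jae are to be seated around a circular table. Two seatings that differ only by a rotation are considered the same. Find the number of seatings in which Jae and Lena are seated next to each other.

Treat {Jae, Lena} as one unit (2 internal orders) and seat the resulting 6 units around the table: (5)! circular arrangements.
So 2 × (5)! = 2 × 120 = 240.

240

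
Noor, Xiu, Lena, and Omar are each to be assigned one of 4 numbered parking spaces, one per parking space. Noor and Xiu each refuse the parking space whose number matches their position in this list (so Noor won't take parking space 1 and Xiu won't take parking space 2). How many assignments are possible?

14

Let Aᵢ (for i ∈ {1, 2}) be the placements that put person i in their forbidden parking space. Any j of these fix j positions, leaving (4−j)! ways to fill the rest, and there are C(2,j) ways to pick which j.
By inclusion–exclusion, the number of valid placements is Σ_{j=0}^{2} (−1)^j C(2,j)·(4−j)!.
Computing: 24 − 12 + 2 = 14.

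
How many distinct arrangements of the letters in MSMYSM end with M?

30

Fix M in the last position and arrange the remaining 5 letters.
Those 5 letters have M appearing twice and S appearing twice, giving (5)!/(2!·2!) = 30.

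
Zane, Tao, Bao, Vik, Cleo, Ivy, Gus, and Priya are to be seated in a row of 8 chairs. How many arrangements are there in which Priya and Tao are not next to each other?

30240

There are 8! = 40320 arrangements in all. If Priya and Tao are adjacent, merging them into one block gives 2·(7)! = 10080 arrangements.
Complementary counting: 40320 − 10080 = 30240.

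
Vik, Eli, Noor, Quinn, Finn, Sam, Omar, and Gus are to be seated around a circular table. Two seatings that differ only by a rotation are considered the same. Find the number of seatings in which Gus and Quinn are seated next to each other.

1440

Treat {Gus, Quinn} as one unit (2 internal orders) and seat the resulting 7 units around the table: (6)! circular arrangements.
So 2 × (6)! = 2 × 720 = 1440.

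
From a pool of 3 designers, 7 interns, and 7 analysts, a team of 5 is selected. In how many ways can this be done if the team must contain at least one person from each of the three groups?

With no constraint there are C(17,5) = 6188 possible selections.
Selections missing a whole group: no designers → C(14,5) = 2002; no interns → C(10,5) = 252; no analysts → C(10,5) = 252.
Add back selections omitting two groups (i.e. drawn from a single group): C(3,5) + C(7,5) + C(7,5) = 42.
By inclusion–exclusion: 6188 − 2506 + 42 = 3724.

3724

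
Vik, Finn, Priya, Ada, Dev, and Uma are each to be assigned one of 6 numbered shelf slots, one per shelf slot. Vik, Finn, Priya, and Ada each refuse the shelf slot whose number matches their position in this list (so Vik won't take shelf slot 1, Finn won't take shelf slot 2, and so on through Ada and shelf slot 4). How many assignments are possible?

362

Let Aᵢ (for 1 ≤ i ≤ 4) be the placements that put person i in their forbidden shelf slot. Any j of these fix j positions, leaving (6−j)! ways to fill the rest, and there are C(4,j) ways to pick which j.
By inclusion–exclusion, the number of valid placements is Σ_{j=0}^{4} (−1)^j C(4,j)·(6−j)!.
Computing: 720 − 480 + 144 − 24 + 2 = 362.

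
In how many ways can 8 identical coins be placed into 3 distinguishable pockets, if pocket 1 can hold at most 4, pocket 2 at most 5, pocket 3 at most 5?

23

Without the upper bounds there are C(10,2) = 45 ways to split 8 among 3 pockets.
Subtract solutions that violate a single cap (substitute x_i' = x_i − (cap_i+1)): x_1 ≥ 5 gives C(5,2) = 10; x_2 ≥ 6 gives C(4,2) = 6; x_3 ≥ 6 gives C(4,2) = 6. Together 22.
No two caps can be exceeded simultaneously, so the pair terms are all 0.
By inclusion–exclusion the count is 45 − 22 + 0 = 23.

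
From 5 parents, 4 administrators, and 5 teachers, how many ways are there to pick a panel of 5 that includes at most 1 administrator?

1092

Split by how many administrators are chosen (0 through 1).
Sum: C(4,0)·C(10,5) + C(4,1)·C(10,4) = 252 + 840 = 1092.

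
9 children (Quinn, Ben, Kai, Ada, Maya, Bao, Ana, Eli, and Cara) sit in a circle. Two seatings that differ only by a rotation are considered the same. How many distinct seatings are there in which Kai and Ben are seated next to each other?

10080

Glue Kai and Ben into a block (2 internal orders). Seating 8 units around a circle gives (7)! arrangements.
So 2 × (7)! = 2 × 5040 = 10080.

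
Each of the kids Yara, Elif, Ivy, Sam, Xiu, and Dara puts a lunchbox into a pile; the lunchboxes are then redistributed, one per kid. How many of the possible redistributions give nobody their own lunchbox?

This is the derangement count D_6: permutations of 6 items with no fixed point.
By inclusion–exclusion this is Σ_{j=0}^{6} (−1)^j C(6,j)·(6−j)!.
Computing: 720 − 720 + 360 − 120 + 30 − 6 + 1 = 265.

265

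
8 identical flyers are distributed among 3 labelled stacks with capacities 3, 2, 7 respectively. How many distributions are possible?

11

Without the upper bounds there are C(10,2) = 45 ways to split 8 among 3 stacks.
Subtract solutions that violate a single cap (substitute x_i' = x_i − (cap_i+1)): x_1 ≥ 4 gives C(6,2) = 15; x_2 ≥ 3 gives C(7,2) = 21; x_3 ≥ 8 gives C(2,2) = 1. Together 37.
Add back pairs where two caps are both exceeded: 3 + 0 + 0 = 3.
By inclusion–exclusion the count is 45 − 37 + 3 = 11.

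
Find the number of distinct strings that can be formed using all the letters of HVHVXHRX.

The 8 letters of HVHVXHRX have repeats: H appearing 3 times, V appearing twice, and X appearing twice.
Dividing 8! = 40320 by 3!·2!·2! = 24 for the repeated letters gives 1680.

1680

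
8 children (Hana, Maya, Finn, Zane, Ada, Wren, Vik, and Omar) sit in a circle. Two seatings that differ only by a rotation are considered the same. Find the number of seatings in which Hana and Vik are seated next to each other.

Treat {Hana, Vik} as one unit (2 internal orders) and seat the resulting 7 units around the table: (6)! circular arrangements.
So 2 × (6)! = 2 × 720 = 1440.

1440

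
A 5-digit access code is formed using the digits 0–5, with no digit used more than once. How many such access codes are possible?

720

Choose and order 5 of the 6 symbols: the first digit has 6 options, the next 5, and so on down to 2.
6 × 5 × 4 × 3 × 2 = 720.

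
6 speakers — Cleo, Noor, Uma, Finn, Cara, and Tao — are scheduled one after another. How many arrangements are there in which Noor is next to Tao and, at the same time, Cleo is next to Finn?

96

Treat {Noor,Tao} as one block (2 orders) and {Cleo,Finn} as another (2 orders).
That leaves 4 units to arrange: 2 × 2 × 4! = 4 × 24 = 96.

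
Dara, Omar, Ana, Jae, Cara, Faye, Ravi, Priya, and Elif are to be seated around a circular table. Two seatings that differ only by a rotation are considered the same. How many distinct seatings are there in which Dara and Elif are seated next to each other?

Treat {Dara, Elif} as one unit (2 internal orders) and seat the resulting 8 units around the table: (7)! circular arrangements.
So 2 × (7)! = 2 × 5040 = 10080.

10080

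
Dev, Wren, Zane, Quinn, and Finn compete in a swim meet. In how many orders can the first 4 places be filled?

120

There are 5 choices for 1st place, 4 for 2nd, and so on down to 2 for position 4.
That gives 5 × 4 × 3 × 2 = 120.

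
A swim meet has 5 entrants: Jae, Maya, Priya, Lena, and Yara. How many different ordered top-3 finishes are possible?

This is an ordered selection of 3 from 5: P(5,3).
That gives 5 × 4 × 3 = 60.

60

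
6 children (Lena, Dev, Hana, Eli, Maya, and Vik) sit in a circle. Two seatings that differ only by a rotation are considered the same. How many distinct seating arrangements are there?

Fix one person's seat to break rotational symmetry; the remaining 5 people can be arranged in (5)! = 120 ways.

120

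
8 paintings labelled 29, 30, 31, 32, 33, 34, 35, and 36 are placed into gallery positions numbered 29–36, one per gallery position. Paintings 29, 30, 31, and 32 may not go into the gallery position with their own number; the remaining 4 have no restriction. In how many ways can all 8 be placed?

24024

Let Aᵢ (for 29 ≤ i ≤ 32) be the placements that put painting i in its forbidden gallery position. Any j of these fix j positions, leaving (8−j)! ways to fill the rest, and there are C(4,j) ways to pick which j.
By inclusion–exclusion, the number of valid placements is Σ_{j=0}^{4} (−1)^j C(4,j)·(8−j)!.
Computing: 40320 − 20160 + 4320 − 480 + 24 = 24024.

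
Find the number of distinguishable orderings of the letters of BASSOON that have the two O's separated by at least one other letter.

There are 7!/(2!·2!) = 1260 arrangements of BASSOON in total.
If the two O's are adjacent, glue them into one block, leaving 6 items to arrange: (6)!/(2!) = 360 ways.
Hence 1260 − 360 = 900.

900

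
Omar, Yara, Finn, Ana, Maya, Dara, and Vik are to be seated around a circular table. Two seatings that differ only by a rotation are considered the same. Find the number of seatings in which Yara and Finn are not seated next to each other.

Without the restriction there are (6)! = 720 seatings.
Those with Yara next to Finn: fuse the pair into one unit and seat 6 units around a circle — 2·(5)! = 240.
Subtracting, 720 − 240 = 480.

480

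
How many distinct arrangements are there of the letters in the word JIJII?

10

The 5 letters of JIJII have repeats: I appearing 3 times and J appearing twice.
The number of distinct arrangements is 5!/(3!·2!) = 120/12 = 10.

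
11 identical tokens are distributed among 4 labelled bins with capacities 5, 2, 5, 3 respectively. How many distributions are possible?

Ignoring the caps, the number of non-negative solutions to x_1+…+x_4 = 11 is C(14,3) = 364.
Subtract solutions that violate a single cap (substitute x_i' = x_i − (cap_i+1)): x_1 ≥ 6 gives C(8,3) = 56; x_2 ≥ 3 gives C(11,3) = 165; x_3 ≥ 6 gives C(8,3) = 56; x_4 ≥ 4 gives C(10,3) = 120. Together 397.
Add back pairs where two caps are both exceeded: 10 + 0 + 4 + 10 + 35 + 4 = 63.
By inclusion–exclusion the count is 364 − 397 + 63 = 30.

30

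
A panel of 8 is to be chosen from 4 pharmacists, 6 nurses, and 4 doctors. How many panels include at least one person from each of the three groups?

2912

Unrestricted: C(14,8) = 3003 ways to pick any 8 of the 14.
Subtract selections that omit an entire group: no pharmacists → C(10,8) = 45; no nurses → C(8,8) = 1; no doctors → C(10,8) = 45.
Add back selections omitting two groups (i.e. drawn from a single group): C(4,8) + C(6,8) + C(4,8) = 0.
By inclusion–exclusion: 3003 − 91 + 0 = 2912.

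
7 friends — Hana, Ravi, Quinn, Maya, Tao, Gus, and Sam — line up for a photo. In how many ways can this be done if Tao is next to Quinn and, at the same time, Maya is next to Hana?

480

Treat {Tao,Quinn} as one block (2 orders) and {Maya,Hana} as another (2 orders).
That leaves 5 units to arrange: 2 × 2 × 5! = 4 × 120 = 480.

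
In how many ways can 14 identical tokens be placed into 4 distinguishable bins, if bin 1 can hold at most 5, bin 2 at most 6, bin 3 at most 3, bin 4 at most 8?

116

Without the upper bounds there are C(17,3) = 680 ways to split 14 among 4 bins.
Subtract solutions that violate a single cap (substitute x_i' = x_i − (cap_i+1)): x_1 ≥ 6 gives C(11,3) = 165; x_2 ≥ 7 gives C(10,3) = 120; x_3 ≥ 4 gives C(13,3) = 286; x_4 ≥ 9 gives C(8,3) = 56. Together 627.
Add back pairs where two caps are both exceeded: 4 + 35 + 0 + 20 + 0 + 4 = 63.
By inclusion–exclusion the count is 680 − 627 + 63 = 116.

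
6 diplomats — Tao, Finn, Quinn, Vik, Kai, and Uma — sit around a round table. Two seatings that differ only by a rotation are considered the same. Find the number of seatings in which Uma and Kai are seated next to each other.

Glue Uma and Kai into a block (2 internal orders). Seating 5 units around a circle gives (4)! arrangements.
So 2 × (4)! = 2 × 24 = 48.

48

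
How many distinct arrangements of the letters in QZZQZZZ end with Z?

Fix Z in the last position and arrange the remaining 6 letters.
Those 6 letters have Q appearing twice and Z appearing 4 times, giving (6)!/(4!·2!) = 15.

15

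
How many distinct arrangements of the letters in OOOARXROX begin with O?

Fix O in the first position and arrange the remaining 8 letters.
Those 8 letters have O appearing 3 times, R appearing twice, and X appearing twice, giving (8)!/(3!·2!·2!) = 1680.

1680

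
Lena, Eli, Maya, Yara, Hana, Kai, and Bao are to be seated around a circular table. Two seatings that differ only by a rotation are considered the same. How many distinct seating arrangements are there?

720

Seat Lena anywhere (absorbing the rotational symmetry), then permute the other 6: (6)! = 720.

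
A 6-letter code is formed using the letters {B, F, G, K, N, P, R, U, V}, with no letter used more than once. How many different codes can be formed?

60480

Choose and order 6 of the 9 symbols: the first letter has 9 options, the next 8, and so on down to 4.
9 × 8 × 7 × 6 × 5 × 4 = 60480.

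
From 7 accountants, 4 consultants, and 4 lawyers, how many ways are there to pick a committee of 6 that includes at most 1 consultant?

2310

Split by how many consultants are chosen (0 through 1).
Sum: C(4,0)·C(11,6) + C(4,1)·C(11,5) = 462 + 1848 = 2310.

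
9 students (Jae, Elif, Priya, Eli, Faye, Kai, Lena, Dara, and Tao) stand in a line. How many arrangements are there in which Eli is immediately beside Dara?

80640

Glue Eli and Dara into one block (2 internal orders), leaving 8 units to arrange in a row.
That gives 2 × 8! = 2 × 40320 = 80640.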